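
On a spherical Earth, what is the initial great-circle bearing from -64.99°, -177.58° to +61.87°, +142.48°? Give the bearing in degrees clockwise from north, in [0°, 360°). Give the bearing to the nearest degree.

337°

Δλ = 142.48 − -177.58 = 320.06°; wrapped into (−180°, 180°]: -39.94°.
θ = atan2( sin Δλ · cos φ₂ , cos φ₁ · sin φ₂ − sin φ₁ · cos φ₂ · cos Δλ )
  = atan2(-0.30268, 0.70043) = -23.371° → normalised to [0°, 360°): 336.629°.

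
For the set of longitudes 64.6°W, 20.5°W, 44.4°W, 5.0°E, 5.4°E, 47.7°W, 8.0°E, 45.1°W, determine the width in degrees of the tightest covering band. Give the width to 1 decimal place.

72.6°

Sort the longitudes: -64.6°, -47.7°, -45.1°, -44.4°, -20.5°, +5.0°, +5.4°, +8.0°.
Eastward gaps between consecutive values (wrapping around): 16.9°, 2.6°, 0.7°, 23.9°, 25.5°, 0.4°, 2.6°, 287.4°.
Largest gap = 287.4° ⇒ minimal covering band is its complement: 360° − 287.4° = 72.6°.
Band runs from -64.6° eastward to +8.0°.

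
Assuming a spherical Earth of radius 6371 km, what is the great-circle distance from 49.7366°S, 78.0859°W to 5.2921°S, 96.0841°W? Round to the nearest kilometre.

5222 km

Δλ = -96.0841 − -78.0859 = -17.9982°.
Δφ = -5.2921 − -49.7366 = 44.4445°.
a = sin²(Δφ/2) + cos φ₁ · cos φ₂ · sin²(Δλ/2) = 0.158781.
c = 2·atan2(√a, √(1−a)) = 0.81970 rad → d = 6371·c ≈ 5222.33 km.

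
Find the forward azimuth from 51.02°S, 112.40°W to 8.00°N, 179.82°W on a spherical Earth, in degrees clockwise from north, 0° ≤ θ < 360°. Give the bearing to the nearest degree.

293°

Δλ = -179.82 − -112.40 = -67.42°.
θ = atan2( sin Δλ · cos φ₂ , cos φ₁ · sin φ₂ − sin φ₁ · cos φ₂ · cos Δλ )
  = atan2(-0.91436, 0.38313) = -67.266° → normalised to [0°, 360°): 292.734°.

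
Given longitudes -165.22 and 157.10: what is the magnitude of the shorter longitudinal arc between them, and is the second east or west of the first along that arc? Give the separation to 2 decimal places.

Raw difference: 157.10 − -165.22 = 322.32°.
Normalise into (−180°, 180°]: 322.32° − 360° = -37.68°.
Negative ⇒ the second point lies to the west; separation 37.68°.

37.68° west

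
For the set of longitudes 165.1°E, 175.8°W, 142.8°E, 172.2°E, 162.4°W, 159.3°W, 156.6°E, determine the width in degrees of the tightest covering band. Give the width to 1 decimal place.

57.9°

Sort the longitudes: -175.8°, -162.4°, -159.3°, +142.8°, +156.6°, +165.1°, +172.2°.
Eastward gaps between consecutive values (wrapping around): 13.4°, 3.1°, 302.1°, 13.8°, 8.5°, 7.1°, 12.0°.
Largest gap = 302.1° ⇒ minimal covering band is its complement: 360° − 302.1° = 57.9°.
Band runs from +142.8° eastward to -159.3°, crossing the antimeridian.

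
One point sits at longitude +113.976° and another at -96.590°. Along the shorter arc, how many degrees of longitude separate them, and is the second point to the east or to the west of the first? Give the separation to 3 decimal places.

Raw difference: -96.590 − 113.976 = -210.566°.
Normalise into (−180°, 180°]: -210.566° + 360° = 149.434°.
Positive ⇒ the second point lies to the east; separation 149.434°.

149.434° east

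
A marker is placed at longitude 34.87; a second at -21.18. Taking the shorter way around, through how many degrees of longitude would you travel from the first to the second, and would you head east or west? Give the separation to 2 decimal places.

Raw difference: -21.18 − 34.87 = -56.05°.
Normalise into (−180°, 180°]: -56.05° stays -56.05°.
Negative ⇒ the second point lies to the west; separation 56.05°.

56.05° west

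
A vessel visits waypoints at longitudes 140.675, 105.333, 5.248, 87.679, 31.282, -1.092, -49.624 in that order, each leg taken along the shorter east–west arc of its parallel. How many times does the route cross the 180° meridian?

0

Leg 1: +140.675° → +105.333°, shortest Δλ = -35.342° (west) — does not cross 180°.
Leg 2: +105.333° → +5.248°, shortest Δλ = -100.085° (west) — does not cross 180°.
Leg 3: +5.248° → +87.679°, shortest Δλ = 82.431° (east) — does not cross 180°.
Leg 4: +87.679° → +31.282°, shortest Δλ = -56.397° (west) — does not cross 180°.
Leg 5: +31.282° → -1.092°, shortest Δλ = -32.374° (west) — does not cross 180°.
Leg 6: -1.092° → -49.624°, shortest Δλ = -48.532° (west) — does not cross 180°.
Total crossings: 0.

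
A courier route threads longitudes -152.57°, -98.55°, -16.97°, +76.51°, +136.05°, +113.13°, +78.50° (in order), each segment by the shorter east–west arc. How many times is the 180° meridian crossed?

0

Leg 1: -152.57° → -98.55°, shortest Δλ = 54.02° (east) — does not cross 180°.
Leg 2: -98.55° → -16.97°, shortest Δλ = 81.58° (east) — does not cross 180°.
Leg 3: -16.97° → +76.51°, shortest Δλ = 93.48° (east) — does not cross 180°.
Leg 4: +76.51° → +136.05°, shortest Δλ = 59.54° (east) — does not cross 180°.
Leg 5: +136.05° → +113.13°, shortest Δλ = -22.92° (west) — does not cross 180°.
Leg 6: +113.13° → +78.50°, shortest Δλ = -34.63° (west) — does not cross 180°.
Total crossings: 0.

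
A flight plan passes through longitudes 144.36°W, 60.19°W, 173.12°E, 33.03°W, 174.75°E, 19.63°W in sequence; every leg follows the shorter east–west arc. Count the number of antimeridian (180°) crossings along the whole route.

4

Leg 1: -144.36° → -60.19°, shortest Δλ = 84.17° (east) — does not cross 180°.
Leg 2: -60.19° → +173.12°, shortest Δλ = -126.69° (west) — crosses 180°.
Leg 3: +173.12° → -33.03°, shortest Δλ = 153.85° (east) — crosses 180°.
Leg 4: -33.03° → +174.75°, shortest Δλ = -152.22° (west) — crosses 180°.
Leg 5: +174.75° → -19.63°, shortest Δλ = 165.62° (east) — crosses 180°.
Total crossings: 4.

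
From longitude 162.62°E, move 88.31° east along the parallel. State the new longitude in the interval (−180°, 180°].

Start at +162.62°; shift +88.31° → +250.93°.
+250.93° lies outside (−180°, 180°]; subtract 360° → -109.07°.

109.07°W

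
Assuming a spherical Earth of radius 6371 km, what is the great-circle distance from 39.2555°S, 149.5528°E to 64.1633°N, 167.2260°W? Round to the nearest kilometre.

12107 km

Δλ = -167.2260 − 149.5528 = -316.7788°; wrapped into (−180°, 180°]: 43.2212°.
Δφ = 64.1633 − -39.2555 = 103.4188°.
a = sin²(Δφ/2) + cos φ₁ · cos φ₂ · sin²(Δλ/2) = 0.661807.
c = 2·atan2(√a, √(1−a)) = 1.90034 rad → d = 6371·c ≈ 12107.09 km.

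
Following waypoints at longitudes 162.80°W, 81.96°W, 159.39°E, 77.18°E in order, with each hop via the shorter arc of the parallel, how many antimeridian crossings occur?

Leg 1: -162.80° → -81.96°, shortest Δλ = 80.84° (east) — does not cross 180°.
Leg 2: -81.96° → +159.39°, shortest Δλ = -118.65° (west) — crosses 180°.
Leg 3: +159.39° → +77.18°, shortest Δλ = -82.21° (west) — does not cross 180°.
Total crossings: 1.

1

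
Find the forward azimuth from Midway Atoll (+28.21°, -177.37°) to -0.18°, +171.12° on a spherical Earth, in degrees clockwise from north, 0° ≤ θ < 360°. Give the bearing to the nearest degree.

Δλ = 171.12 − -177.37 = 348.49°; wrapped into (−180°, 180°]: -11.51°.
θ = atan2( sin Δλ · cos φ₂ , cos φ₁ · sin φ₂ − sin φ₁ · cos φ₂ · cos Δλ )
  = atan2(-0.19954, -0.46596) = -156.818° → normalised to [0°, 360°): 203.182°.

203°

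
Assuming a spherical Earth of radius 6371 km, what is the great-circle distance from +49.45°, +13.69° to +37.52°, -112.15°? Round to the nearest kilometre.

Δλ = -112.15 − 13.69 = -125.84°.
Δφ = 37.52 − 49.45 = -11.93°.
a = sin²(Δφ/2) + cos φ₁ · cos φ₂ · sin²(Δλ/2) = 0.419571.
c = 2·atan2(√a, √(1−a)) = 1.40924 rad → d = 6371·c ≈ 8978.25 km.

8978 km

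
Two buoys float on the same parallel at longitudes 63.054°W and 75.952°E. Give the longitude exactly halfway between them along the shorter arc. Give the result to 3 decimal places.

6.449°E

Signed shortest Δλ from -63.054° to +75.952° is +139.006°.
Midpoint longitude = -63.054° + (+139.006°)/2 = -63.054° + 69.503° = +6.449°.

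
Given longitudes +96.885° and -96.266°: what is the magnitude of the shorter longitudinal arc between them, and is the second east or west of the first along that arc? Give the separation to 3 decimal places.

Raw difference: -96.266 − 96.885 = -193.151°.
Normalise into (−180°, 180°]: -193.151° + 360° = 166.849°.
Positive ⇒ the second point lies to the east; separation 166.849°.

166.849° east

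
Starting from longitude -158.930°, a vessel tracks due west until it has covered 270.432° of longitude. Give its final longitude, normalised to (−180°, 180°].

Start at -158.930°; shift −270.432° → -429.362°.
-429.362° lies outside (−180°, 180°]; add 360° → -69.362°.

-69.362°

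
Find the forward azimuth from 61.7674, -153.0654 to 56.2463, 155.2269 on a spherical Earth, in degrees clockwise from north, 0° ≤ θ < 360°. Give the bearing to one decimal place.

Δλ = 155.2269 − -153.0654 = 308.2923°; wrapped into (−180°, 180°]: -51.7077°.
θ = atan2( sin Δλ · cos φ₂ , cos φ₁ · sin φ₂ − sin φ₁ · cos φ₂ · cos Δλ )
  = atan2(-0.43609, 0.08997) = -78.343° → normalised to [0°, 360°): 281.657°.

281.7°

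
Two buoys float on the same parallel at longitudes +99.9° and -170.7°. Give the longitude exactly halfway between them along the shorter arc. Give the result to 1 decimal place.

+144.6°

Signed shortest Δλ from +99.9° to -170.7° is +89.4°.
Midpoint longitude = +99.9° + (+89.4°)/2 = +99.9° + 44.7° = +144.6°.
(The naïve average (+99.9 + -170.7)/2 = -35.4° is on the wrong side of the globe.)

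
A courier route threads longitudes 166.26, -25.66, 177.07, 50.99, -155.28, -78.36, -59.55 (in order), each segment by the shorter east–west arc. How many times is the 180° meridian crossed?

Leg 1: +166.26° → -25.66°, shortest Δλ = 168.08° (east) — crosses 180°.
Leg 2: -25.66° → +177.07°, shortest Δλ = -157.27° (west) — crosses 180°.
Leg 3: +177.07° → +50.99°, shortest Δλ = -126.08° (west) — does not cross 180°.
Leg 4: +50.99° → -155.28°, shortest Δλ = 153.73° (east) — crosses 180°.
Leg 5: -155.28° → -78.36°, shortest Δλ = 76.92° (east) — does not cross 180°.
Leg 6: -78.36° → -59.55°, shortest Δλ = 18.81° (east) — does not cross 180°.
Total crossings: 3.

3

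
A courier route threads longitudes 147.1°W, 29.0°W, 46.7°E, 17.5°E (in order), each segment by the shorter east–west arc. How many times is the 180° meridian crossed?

Leg 1: -147.1° → -29.0°, shortest Δλ = 118.1° (east) — does not cross 180°.
Leg 2: -29.0° → +46.7°, shortest Δλ = 75.7° (east) — does not cross 180°.
Leg 3: +46.7° → +17.5°, shortest Δλ = -29.2° (west) — does not cross 180°.
Total crossings: 0.

0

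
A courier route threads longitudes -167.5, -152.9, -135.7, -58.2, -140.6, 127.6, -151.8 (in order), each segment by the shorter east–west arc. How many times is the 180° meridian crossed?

Leg 1: -167.5° → -152.9°, shortest Δλ = 14.6° (east) — does not cross 180°.
Leg 2: -152.9° → -135.7°, shortest Δλ = 17.2° (east) — does not cross 180°.
Leg 3: -135.7° → -58.2°, shortest Δλ = 77.5° (east) — does not cross 180°.
Leg 4: -58.2° → -140.6°, shortest Δλ = -82.4° (west) — does not cross 180°.
Leg 5: -140.6° → +127.6°, shortest Δλ = -91.8° (west) — crosses 180°.
Leg 6: +127.6° → -151.8°, shortest Δλ = 80.6° (east) — crosses 180°.
Total crossings: 2.

2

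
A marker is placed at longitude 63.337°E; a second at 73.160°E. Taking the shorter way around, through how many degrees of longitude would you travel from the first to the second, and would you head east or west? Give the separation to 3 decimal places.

Raw difference: 73.160 − 63.337 = 9.823°.
Normalise into (−180°, 180°]: 9.823° stays 9.823°.
Positive ⇒ the second point lies to the east; separation 9.823°.

9.823° east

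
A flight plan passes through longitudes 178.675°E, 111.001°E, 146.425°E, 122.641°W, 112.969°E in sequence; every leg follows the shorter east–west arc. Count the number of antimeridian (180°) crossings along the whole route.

2

Leg 1: +178.675° → +111.001°, shortest Δλ = -67.674° (west) — does not cross 180°.
Leg 2: +111.001° → +146.425°, shortest Δλ = 35.424° (east) — does not cross 180°.
Leg 3: +146.425° → -122.641°, shortest Δλ = 90.934° (east) — crosses 180°.
Leg 4: -122.641° → +112.969°, shortest Δλ = -124.39° (west) — crosses 180°.
Total crossings: 2.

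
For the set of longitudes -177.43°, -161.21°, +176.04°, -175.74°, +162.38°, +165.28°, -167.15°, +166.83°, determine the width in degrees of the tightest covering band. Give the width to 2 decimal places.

36.41°

Sort the longitudes: -177.43°, -175.74°, -167.15°, -161.21°, +162.38°, +165.28°, +166.83°, +176.04°.
Eastward gaps between consecutive values (wrapping around): 1.69°, 8.59°, 5.94°, 323.59°, 2.90°, 1.55°, 9.21°, 6.53°.
Largest gap = 323.59° ⇒ minimal covering band is its complement: 360° − 323.59° = 36.41°.
Band runs from +162.38° eastward to -161.21°, crossing the antimeridian.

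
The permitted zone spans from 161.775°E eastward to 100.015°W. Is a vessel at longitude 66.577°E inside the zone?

Band width going east from +161.775° to -100.015°: ((-100.015 − 161.775) mod 360) = 98.210°.
Offset of +66.577° east of the west edge: ((66.577 − 161.775) mod 360) = 264.802°.
264.802° > 98.210° ⇒ outside.

No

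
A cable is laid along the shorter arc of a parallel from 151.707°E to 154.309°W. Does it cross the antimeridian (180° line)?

Yes

Naïve |-154.309 − 151.707| = 306.016° > 180°, so the shorter arc goes the other way round — across 180°.
Signed shortest Δλ = ((-154.309 − 151.707 + 180) mod 360) − 180 = 53.984°.
Going east by 53.984° from +151.707° passes through 180° before reaching -154.309°.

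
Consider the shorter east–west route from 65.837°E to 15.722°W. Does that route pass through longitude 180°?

No

Signed shortest Δλ = ((-15.722 − 65.837 + 180) mod 360) − 180 = -81.559°.
Going west by 81.559° from +65.837° reaches -15.722° without touching 180°.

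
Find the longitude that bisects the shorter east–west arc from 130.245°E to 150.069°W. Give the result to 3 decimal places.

Signed shortest Δλ from +130.245° to -150.069° is +79.686°.
Midpoint longitude = +130.245° + (+79.686°)/2 = +130.245° + 39.843° = +170.088°.
(The naïve average (+130.245 + -150.069)/2 = -9.912° is on the wrong side of the globe.)

170.088°E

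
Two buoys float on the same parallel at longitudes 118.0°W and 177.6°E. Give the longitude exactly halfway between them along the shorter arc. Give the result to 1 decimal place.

Signed shortest Δλ from -118.0° to +177.6° is -64.4°.
Midpoint longitude = -118.0° + (-64.4°)/2 = -118.0° − 32.2° = -150.2°.
(The naïve average (-118.0 + +177.6)/2 = 29.8° is on the wrong side of the globe.)

150.2°W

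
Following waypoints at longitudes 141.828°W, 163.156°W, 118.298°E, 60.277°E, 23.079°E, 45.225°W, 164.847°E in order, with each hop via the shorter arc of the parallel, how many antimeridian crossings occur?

Leg 1: -141.828° → -163.156°, shortest Δλ = -21.328° (west) — does not cross 180°.
Leg 2: -163.156° → +118.298°, shortest Δλ = -78.546° (west) — crosses 180°.
Leg 3: +118.298° → +60.277°, shortest Δλ = -58.021° (west) — does not cross 180°.
Leg 4: +60.277° → +23.079°, shortest Δλ = -37.198° (west) — does not cross 180°.
Leg 5: +23.079° → -45.225°, shortest Δλ = -68.304° (west) — does not cross 180°.
Leg 6: -45.225° → +164.847°, shortest Δλ = -149.928° (west) — crosses 180°.
Total crossings: 2.

2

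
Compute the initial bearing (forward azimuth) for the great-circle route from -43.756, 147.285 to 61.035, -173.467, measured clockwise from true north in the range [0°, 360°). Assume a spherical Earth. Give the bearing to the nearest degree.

19°

Δλ = -173.467 − 147.285 = -320.752°; wrapped into (−180°, 180°]: 39.248°.
θ = atan2( sin Δλ · cos φ₂ , cos φ₁ · sin φ₂ − sin φ₁ · cos φ₂ · cos Δλ )
  = atan2(0.30639, 0.89131) = 18.971° → normalised to [0°, 360°): 18.971°.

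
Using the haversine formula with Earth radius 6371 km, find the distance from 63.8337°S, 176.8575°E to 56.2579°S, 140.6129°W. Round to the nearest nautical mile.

1324 nmi

Δλ = -140.6129 − 176.8575 = -317.4704°; wrapped into (−180°, 180°]: 42.5296°.
Δφ = -56.2579 − -63.8337 = 7.5758°.
a = sin²(Δφ/2) + cos φ₁ · cos φ₂ · sin²(Δλ/2) = 0.036583.
c = 2·atan2(√a, √(1−a)) = 0.38491 rad → d = 6371·c ≈ 2452.24 km ≈ 1324.10 nmi.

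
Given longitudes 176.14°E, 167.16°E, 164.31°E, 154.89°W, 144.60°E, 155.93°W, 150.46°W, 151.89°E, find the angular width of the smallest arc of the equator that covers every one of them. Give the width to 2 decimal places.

64.94°

Sort the longitudes: -155.93°, -154.89°, -150.46°, +144.60°, +151.89°, +164.31°, +167.16°, +176.14°.
Eastward gaps between consecutive values (wrapping around): 1.04°, 4.43°, 295.06°, 7.29°, 12.42°, 2.85°, 8.98°, 27.93°.
Largest gap = 295.06° ⇒ minimal covering band is its complement: 360° − 295.06° = 64.94°.
Band runs from +144.60° eastward to -150.46°, crossing the antimeridian.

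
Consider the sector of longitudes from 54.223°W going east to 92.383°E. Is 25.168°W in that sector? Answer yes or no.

Yes

Band width going east from -54.223° to +92.383°: ((92.383 − -54.223) mod 360) = 146.606°.
Offset of -25.168° east of the west edge: ((-25.168 − -54.223) mod 360) = 29.055°.
29.055° ≤ 146.606° ⇒ inside.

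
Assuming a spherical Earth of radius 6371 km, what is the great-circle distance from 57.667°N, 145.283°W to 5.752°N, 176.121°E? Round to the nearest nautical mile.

3600 nmi

Δλ = 176.121 − -145.283 = 321.404°; wrapped into (−180°, 180°]: -38.596°.
Δφ = 5.752 − 57.667 = -51.915°.
a = sin²(Δφ/2) + cos φ₁ · cos φ₂ · sin²(Δλ/2) = 0.249705.
c = 2·atan2(√a, √(1−a)) = 1.04652 rad → d = 6371·c ≈ 6667.35 km ≈ 3600.08 nmi.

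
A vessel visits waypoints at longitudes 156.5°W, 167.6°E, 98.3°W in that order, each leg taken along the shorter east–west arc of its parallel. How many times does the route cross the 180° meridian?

Leg 1: -156.5° → +167.6°, shortest Δλ = -35.9° (west) — crosses 180°.
Leg 2: +167.6° → -98.3°, shortest Δλ = 94.1° (east) — crosses 180°.
Total crossings: 2.

2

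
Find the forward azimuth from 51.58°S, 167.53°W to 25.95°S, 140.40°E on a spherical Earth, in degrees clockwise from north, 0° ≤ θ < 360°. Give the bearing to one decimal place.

282.8°

Δλ = 140.40 − -167.53 = 307.93°; wrapped into (−180°, 180°]: -52.07°.
θ = atan2( sin Δλ · cos φ₂ , cos φ₁ · sin φ₂ − sin φ₁ · cos φ₂ · cos Δλ )
  = atan2(-0.70924, 0.16112) = -77.201° → normalised to [0°, 360°): 282.799°.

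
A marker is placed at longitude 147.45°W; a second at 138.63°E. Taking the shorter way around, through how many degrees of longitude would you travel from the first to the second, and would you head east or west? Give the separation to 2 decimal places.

73.92° west

Raw difference: 138.63 − -147.45 = 286.08°.
Normalise into (−180°, 180°]: 286.08° − 360° = -73.92°.
Negative ⇒ the second point lies to the west; separation 73.92°.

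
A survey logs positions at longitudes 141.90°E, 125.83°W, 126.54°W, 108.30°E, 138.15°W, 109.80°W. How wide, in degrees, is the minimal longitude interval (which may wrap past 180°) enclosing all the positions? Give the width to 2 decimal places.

141.90°

Sort the longitudes: -138.15°, -126.54°, -125.83°, -109.80°, +108.30°, +141.90°.
Eastward gaps between consecutive values (wrapping around): 11.61°, 0.71°, 16.03°, 218.10°, 33.60°, 79.95°.
Largest gap = 218.10° ⇒ minimal covering band is its complement: 360° − 218.10° = 141.90°.
Band runs from +108.30° eastward to -109.80°, crossing the antimeridian.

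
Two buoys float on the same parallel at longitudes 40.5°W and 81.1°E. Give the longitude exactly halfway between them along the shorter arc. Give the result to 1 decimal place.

20.3°E

Signed shortest Δλ from -40.5° to +81.1° is +121.6°.
Midpoint longitude = -40.5° + (+121.6°)/2 = -40.5° + 60.8° = +20.3°.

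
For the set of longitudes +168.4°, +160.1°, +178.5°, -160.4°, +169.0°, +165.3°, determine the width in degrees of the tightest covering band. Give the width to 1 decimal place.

39.5°

Sort the longitudes: -160.4°, +160.1°, +165.3°, +168.4°, +169.0°, +178.5°.
Eastward gaps between consecutive values (wrapping around): 320.5°, 5.2°, 3.1°, 0.6°, 9.5°, 21.1°.
Largest gap = 320.5° ⇒ minimal covering band is its complement: 360° − 320.5° = 39.5°.
Band runs from +160.1° eastward to -160.4°, crossing the antimeridian.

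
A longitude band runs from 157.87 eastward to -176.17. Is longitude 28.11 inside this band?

No

Band width going east from +157.87° to -176.17°: ((-176.17 − 157.87) mod 360) = 25.96°.
Offset of +28.11° east of the west edge: ((28.11 − 157.87) mod 360) = 230.24°.
230.24° > 25.96° ⇒ outside.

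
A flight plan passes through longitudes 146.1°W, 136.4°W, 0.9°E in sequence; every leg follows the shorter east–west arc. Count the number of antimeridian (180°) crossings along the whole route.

Leg 1: -146.1° → -136.4°, shortest Δλ = 9.7° (east) — does not cross 180°.
Leg 2: -136.4° → +0.9°, shortest Δλ = 137.3° (east) — does not cross 180°.
Total crossings: 0.

0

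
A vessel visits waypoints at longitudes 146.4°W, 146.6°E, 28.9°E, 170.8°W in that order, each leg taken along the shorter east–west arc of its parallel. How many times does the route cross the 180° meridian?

2

Leg 1: -146.4° → +146.6°, shortest Δλ = -67.0° (west) — crosses 180°.
Leg 2: +146.6° → +28.9°, shortest Δλ = -117.7° (west) — does not cross 180°.
Leg 3: +28.9° → -170.8°, shortest Δλ = 160.3° (east) — crosses 180°.
Total crossings: 2.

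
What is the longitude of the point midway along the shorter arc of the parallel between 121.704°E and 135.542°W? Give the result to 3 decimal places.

Signed shortest Δλ from +121.704° to -135.542° is +102.754°.
Midpoint longitude = +121.704° + (+102.754°)/2 = +121.704° + 51.377° = +173.081°.
(The naïve average (+121.704 + -135.542)/2 = -6.919° is on the wrong side of the globe.)

173.081°E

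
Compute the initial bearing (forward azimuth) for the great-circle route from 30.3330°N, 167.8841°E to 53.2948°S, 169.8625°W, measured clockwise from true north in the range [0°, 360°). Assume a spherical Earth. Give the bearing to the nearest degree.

167°

Δλ = -169.8625 − 167.8841 = -337.7466°; wrapped into (−180°, 180°]: 22.2534°.
θ = atan2( sin Δλ · cos φ₂ , cos φ₁ · sin φ₂ − sin φ₁ · cos φ₂ · cos Δλ )
  = atan2(0.22635, -0.97134) = 166.883° → normalised to [0°, 360°): 166.883°.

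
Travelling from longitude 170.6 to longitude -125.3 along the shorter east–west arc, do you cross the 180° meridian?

Naïve |-125.3 − 170.6| = 295.9° > 180°, so the shorter arc goes the other way round — across 180°.
Signed shortest Δλ = ((-125.3 − 170.6 + 180) mod 360) − 180 = 64.1°.
Going east by 64.1° from +170.6° passes through 180° before reaching -125.3°.

Yes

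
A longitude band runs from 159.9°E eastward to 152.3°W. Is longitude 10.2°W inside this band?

No

Band width going east from +159.9° to -152.3°: ((-152.3 − 159.9) mod 360) = 47.8°.
Offset of -10.2° east of the west edge: ((-10.2 − 159.9) mod 360) = 189.9°.
189.9° > 47.8° ⇒ outside.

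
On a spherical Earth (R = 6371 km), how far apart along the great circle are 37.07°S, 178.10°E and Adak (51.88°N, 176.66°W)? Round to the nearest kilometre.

9904 km

Δλ = -176.66 − 178.10 = -354.76°; wrapped into (−180°, 180°]: 5.24°.
Δφ = 51.88 − -37.07 = 88.95°.
a = sin²(Δφ/2) + cos φ₁ · cos φ₂ · sin²(Δλ/2) = 0.491867.
c = 2·atan2(√a, √(1−a)) = 1.55453 rad → d = 6371·c ≈ 9903.90 km.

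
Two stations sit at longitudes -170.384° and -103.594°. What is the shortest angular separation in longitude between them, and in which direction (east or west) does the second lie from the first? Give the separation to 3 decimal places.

66.790° east

Raw difference: -103.594 − -170.384 = 66.79°.
Normalise into (−180°, 180°]: 66.79° stays 66.79°.
Positive ⇒ the second point lies to the east; separation 66.790°.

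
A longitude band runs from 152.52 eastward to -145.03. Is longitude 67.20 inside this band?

No

Band width going east from +152.52° to -145.03°: ((-145.03 − 152.52) mod 360) = 62.45°.
Offset of +67.20° east of the west edge: ((67.20 − 152.52) mod 360) = 274.68°.
274.68° > 62.45° ⇒ outside.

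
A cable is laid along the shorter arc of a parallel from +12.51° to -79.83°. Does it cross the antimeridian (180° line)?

Signed shortest Δλ = ((-79.83 − 12.51 + 180) mod 360) − 180 = -92.34°.
Going west by 92.34° from +12.51° reaches -79.83° without touching 180°.

No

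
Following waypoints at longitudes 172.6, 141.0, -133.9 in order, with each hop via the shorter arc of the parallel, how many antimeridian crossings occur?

1

Leg 1: +172.6° → +141.0°, shortest Δλ = -31.6° (west) — does not cross 180°.
Leg 2: +141.0° → -133.9°, shortest Δλ = 85.1° (east) — crosses 180°.
Total crossings: 1.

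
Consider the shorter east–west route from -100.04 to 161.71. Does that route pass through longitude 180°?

Naïve |161.71 − -100.04| = 261.75° > 180°, so the shorter arc goes the other way round — across 180°.
Signed shortest Δλ = ((161.71 − -100.04 + 180) mod 360) − 180 = -98.25°.
Going west by 98.25° from -100.04° passes through 180° before reaching +161.71°.

Yes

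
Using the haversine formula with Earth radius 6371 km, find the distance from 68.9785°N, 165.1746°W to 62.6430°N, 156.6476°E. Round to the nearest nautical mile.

993 nmi

Δλ = 156.6476 − -165.1746 = 321.8222°; wrapped into (−180°, 180°]: -38.1778°.
Δφ = 62.6430 − 68.9785 = -6.3355°.
a = sin²(Δφ/2) + cos φ₁ · cos φ₂ · sin²(Δλ/2) = 0.020684.
c = 2·atan2(√a, √(1−a)) = 0.28864 rad → d = 6371·c ≈ 1838.92 km ≈ 992.94 nmi.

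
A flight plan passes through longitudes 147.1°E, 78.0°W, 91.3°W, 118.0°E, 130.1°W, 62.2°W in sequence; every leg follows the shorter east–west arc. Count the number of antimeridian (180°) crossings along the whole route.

Leg 1: +147.1° → -78.0°, shortest Δλ = 134.9° (east) — crosses 180°.
Leg 2: -78.0° → -91.3°, shortest Δλ = -13.3° (west) — does not cross 180°.
Leg 3: -91.3° → +118.0°, shortest Δλ = -150.7° (west) — crosses 180°.
Leg 4: +118.0° → -130.1°, shortest Δλ = 111.9° (east) — crosses 180°.
Leg 5: -130.1° → -62.2°, shortest Δλ = 67.9° (east) — does not cross 180°.
Total crossings: 3.

3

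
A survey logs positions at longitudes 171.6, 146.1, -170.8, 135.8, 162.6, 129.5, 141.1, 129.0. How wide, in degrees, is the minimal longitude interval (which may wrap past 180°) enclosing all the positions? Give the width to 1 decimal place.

60.2°

Sort the longitudes: -170.8°, +129.0°, +129.5°, +135.8°, +141.1°, +146.1°, +162.6°, +171.6°.
Eastward gaps between consecutive values (wrapping around): 299.8°, 0.5°, 6.3°, 5.3°, 5.0°, 16.5°, 9.0°, 17.6°.
Largest gap = 299.8° ⇒ minimal covering band is its complement: 360° − 299.8° = 60.2°.
Band runs from +129.0° eastward to -170.8°, crossing the antimeridian.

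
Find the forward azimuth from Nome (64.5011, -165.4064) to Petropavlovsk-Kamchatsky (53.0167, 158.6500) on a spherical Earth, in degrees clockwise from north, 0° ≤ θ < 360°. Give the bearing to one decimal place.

Δλ = 158.6500 − -165.4064 = 324.0564°; wrapped into (−180°, 180°]: -35.9436°.
θ = atan2( sin Δλ · cos φ₂ , cos φ₁ · sin φ₂ − sin φ₁ · cos φ₂ · cos Δλ )
  = atan2(-0.35312, -0.09571) = -105.166° → normalised to [0°, 360°): 254.834°.

254.8°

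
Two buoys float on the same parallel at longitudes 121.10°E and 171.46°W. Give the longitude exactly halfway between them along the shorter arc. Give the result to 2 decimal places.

Signed shortest Δλ from +121.10° to -171.46° is +67.44°.
Midpoint longitude = +121.10° + (+67.44°)/2 = +121.10° + 33.72° = +154.82°.
(The naïve average (+121.10 + -171.46)/2 = -25.18° is on the wrong side of the globe.)

154.82°E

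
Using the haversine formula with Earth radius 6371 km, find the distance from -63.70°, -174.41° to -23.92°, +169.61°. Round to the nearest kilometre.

Δλ = 169.61 − -174.41 = 344.02°; wrapped into (−180°, 180°]: -15.98°.
Δφ = -23.92 − -63.70 = 39.78°.
a = sin²(Δφ/2) + cos φ₁ · cos φ₂ · sin²(Δλ/2) = 0.123572.
c = 2·atan2(√a, √(1−a)) = 0.71841 rad → d = 6371·c ≈ 4576.96 km.

4577 km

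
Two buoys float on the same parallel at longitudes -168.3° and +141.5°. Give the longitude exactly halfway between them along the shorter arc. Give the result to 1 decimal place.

+166.6°

Signed shortest Δλ from -168.3° to +141.5° is -50.2°.
Midpoint longitude = -168.3° + (-50.2°)/2 = -168.3° − 25.1° = -193.4°.
Normalise into (−180°, 180°]: +166.6°.
(The naïve average (-168.3 + +141.5)/2 = -13.4° is on the wrong side of the globe.)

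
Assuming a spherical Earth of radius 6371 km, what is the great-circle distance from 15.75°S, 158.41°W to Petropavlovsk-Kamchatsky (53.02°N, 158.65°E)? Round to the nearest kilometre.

8679 km

Δλ = 158.65 − -158.41 = 317.06°; wrapped into (−180°, 180°]: -42.94°.
Δφ = 53.02 − -15.75 = 68.77°.
a = sin²(Δφ/2) + cos φ₁ · cos φ₂ · sin²(Δλ/2) = 0.396504.
c = 2·atan2(√a, √(1−a)) = 1.36230 rad → d = 6371·c ≈ 8679.19 km.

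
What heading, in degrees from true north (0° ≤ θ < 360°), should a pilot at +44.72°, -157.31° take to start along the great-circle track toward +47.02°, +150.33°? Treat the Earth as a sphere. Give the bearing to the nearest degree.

Δλ = 150.33 − -157.31 = 307.64°; wrapped into (−180°, 180°]: -52.36°.
θ = atan2( sin Δλ · cos φ₂ , cos φ₁ · sin φ₂ − sin φ₁ · cos φ₂ · cos Δλ )
  = atan2(-0.53985, 0.22688) = -67.204° → normalised to [0°, 360°): 292.796°.

293°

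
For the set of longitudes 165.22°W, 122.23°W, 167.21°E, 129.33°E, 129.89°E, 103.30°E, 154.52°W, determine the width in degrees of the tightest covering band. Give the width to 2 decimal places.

134.47°

Sort the longitudes: -165.22°, -154.52°, -122.23°, +103.30°, +129.33°, +129.89°, +167.21°.
Eastward gaps between consecutive values (wrapping around): 10.70°, 32.29°, 225.53°, 26.03°, 0.56°, 37.32°, 27.57°.
Largest gap = 225.53° ⇒ minimal covering band is its complement: 360° − 225.53° = 134.47°.
Band runs from +103.30° eastward to -122.23°, crossing the antimeridian.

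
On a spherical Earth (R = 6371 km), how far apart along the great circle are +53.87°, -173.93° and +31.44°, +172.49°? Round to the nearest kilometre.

Δλ = 172.49 − -173.93 = 346.42°; wrapped into (−180°, 180°]: -13.58°.
Δφ = 31.44 − 53.87 = -22.43°.
a = sin²(Δφ/2) + cos φ₁ · cos φ₂ · sin²(Δλ/2) = 0.044859.
c = 2·atan2(√a, √(1−a)) = 0.42683 rad → d = 6371·c ≈ 2719.34 km.

2719 km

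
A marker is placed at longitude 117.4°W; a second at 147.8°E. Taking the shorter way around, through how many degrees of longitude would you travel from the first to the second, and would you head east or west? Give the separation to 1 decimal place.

Raw difference: 147.8 − -117.4 = 265.2°.
Normalise into (−180°, 180°]: 265.2° − 360° = -94.8°.
Negative ⇒ the second point lies to the west; separation 94.8°.

94.8° west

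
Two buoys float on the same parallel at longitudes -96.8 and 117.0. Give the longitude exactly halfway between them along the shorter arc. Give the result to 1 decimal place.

-169.9°

Signed shortest Δλ from -96.8° to +117.0° is -146.2°.
Midpoint longitude = -96.8° + (-146.2°)/2 = -96.8° − 73.1° = -169.9°.
(The naïve average (-96.8 + +117.0)/2 = 10.1° is on the wrong side of the globe.)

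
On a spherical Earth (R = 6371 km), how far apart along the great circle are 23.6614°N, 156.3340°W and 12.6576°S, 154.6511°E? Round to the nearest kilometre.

Δλ = 154.6511 − -156.3340 = 310.9851°; wrapped into (−180°, 180°]: -49.0149°.
Δφ = -12.6576 − 23.6614 = -36.3190°.
a = sin²(Δφ/2) + cos φ₁ · cos φ₂ · sin²(Δλ/2) = 0.250907.
c = 2·atan2(√a, √(1−a)) = 1.04929 rad → d = 6371·c ≈ 6685.03 km.

6685 km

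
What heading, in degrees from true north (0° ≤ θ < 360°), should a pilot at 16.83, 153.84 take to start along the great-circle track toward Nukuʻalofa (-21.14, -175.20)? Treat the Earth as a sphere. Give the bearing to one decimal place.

Δλ = -175.20 − 153.84 = -329.04°; wrapped into (−180°, 180°]: 30.96°.
θ = atan2( sin Δλ · cos φ₂ , cos φ₁ · sin φ₂ − sin φ₁ · cos φ₂ · cos Δλ )
  = atan2(0.47982, -0.57677) = 140.243° → normalised to [0°, 360°): 140.243°.

140.2°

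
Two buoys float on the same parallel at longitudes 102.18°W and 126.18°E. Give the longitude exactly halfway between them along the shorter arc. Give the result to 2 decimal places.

168.00°W

Signed shortest Δλ from -102.18° to +126.18° is -131.64°.
Midpoint longitude = -102.18° + (-131.64°)/2 = -102.18° − 65.82° = -168.00°.
(The naïve average (-102.18 + +126.18)/2 = 12.0° is on the wrong side of the globe.)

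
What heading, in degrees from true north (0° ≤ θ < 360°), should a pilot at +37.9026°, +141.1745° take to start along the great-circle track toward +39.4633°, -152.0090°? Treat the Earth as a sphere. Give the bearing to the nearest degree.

66°

Δλ = -152.0090 − 141.1745 = -293.1835°; wrapped into (−180°, 180°]: 66.8165°.
θ = atan2( sin Δλ · cos φ₂ , cos φ₁ · sin φ₂ − sin φ₁ · cos φ₂ · cos Δλ )
  = atan2(0.70969, 0.31480) = 66.079° → normalised to [0°, 360°): 66.079°.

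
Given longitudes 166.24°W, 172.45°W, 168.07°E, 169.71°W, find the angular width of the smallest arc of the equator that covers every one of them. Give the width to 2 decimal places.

Sort the longitudes: -172.45°, -169.71°, -166.24°, +168.07°.
Eastward gaps between consecutive values (wrapping around): 2.74°, 3.47°, 334.31°, 19.48°.
Largest gap = 334.31° ⇒ minimal covering band is its complement: 360° − 334.31° = 25.69°.
Band runs from +168.07° eastward to -166.24°, crossing the antimeridian.

25.69°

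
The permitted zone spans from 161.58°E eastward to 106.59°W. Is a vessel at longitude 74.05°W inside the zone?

No

Band width going east from +161.58° to -106.59°: ((-106.59 − 161.58) mod 360) = 91.83°.
Offset of -74.05° east of the west edge: ((-74.05 − 161.58) mod 360) = 124.37°.
124.37° > 91.83° ⇒ outside.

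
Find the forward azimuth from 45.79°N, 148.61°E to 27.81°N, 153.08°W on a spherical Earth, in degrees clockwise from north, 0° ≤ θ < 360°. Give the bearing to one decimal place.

Δλ = -153.08 − 148.61 = -301.69°; wrapped into (−180°, 180°]: 58.31°.
θ = atan2( sin Δλ · cos φ₂ , cos φ₁ · sin φ₂ − sin φ₁ · cos φ₂ · cos Δλ )
  = atan2(0.75262, -0.00774) = 90.589° → normalised to [0°, 360°): 90.589°.

90.6°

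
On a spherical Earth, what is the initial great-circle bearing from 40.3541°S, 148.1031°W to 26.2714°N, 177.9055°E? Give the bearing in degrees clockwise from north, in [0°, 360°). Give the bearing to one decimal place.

328.5°

Δλ = 177.9055 − -148.1031 = 326.0086°; wrapped into (−180°, 180°]: -33.9914°.
θ = atan2( sin Δλ · cos φ₂ , cos φ₁ · sin φ₂ − sin φ₁ · cos φ₂ · cos Δλ )
  = atan2(-0.50132, 0.81871) = -31.480° → normalised to [0°, 360°): 328.520°.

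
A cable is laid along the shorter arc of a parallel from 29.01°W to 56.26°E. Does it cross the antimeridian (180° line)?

No

Signed shortest Δλ = ((56.26 − -29.01 + 180) mod 360) − 180 = 85.27°.
Going east by 85.27° from -29.01° reaches +56.26° without touching 180°.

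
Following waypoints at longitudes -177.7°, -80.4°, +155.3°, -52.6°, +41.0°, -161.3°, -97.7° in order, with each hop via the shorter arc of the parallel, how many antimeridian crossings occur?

3

Leg 1: -177.7° → -80.4°, shortest Δλ = 97.3° (east) — does not cross 180°.
Leg 2: -80.4° → +155.3°, shortest Δλ = -124.3° (west) — crosses 180°.
Leg 3: +155.3° → -52.6°, shortest Δλ = 152.1° (east) — crosses 180°.
Leg 4: -52.6° → +41.0°, shortest Δλ = 93.6° (east) — does not cross 180°.
Leg 5: +41.0° → -161.3°, shortest Δλ = 157.7° (east) — crosses 180°.
Leg 6: -161.3° → -97.7°, shortest Δλ = 63.6° (east) — does not cross 180°.
Total crossings: 3.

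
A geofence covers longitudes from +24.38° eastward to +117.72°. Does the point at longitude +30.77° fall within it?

Band width going east from +24.38° to +117.72°: ((117.72 − 24.38) mod 360) = 93.34°.
Offset of +30.77° east of the west edge: ((30.77 − 24.38) mod 360) = 6.39°.
6.39° ≤ 93.34° ⇒ inside.

Yes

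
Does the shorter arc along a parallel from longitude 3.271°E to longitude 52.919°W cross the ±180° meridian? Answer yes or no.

No

Signed shortest Δλ = ((-52.919 − 3.271 + 180) mod 360) − 180 = -56.19°.
Going west by 56.19° from +3.271° reaches -52.919° without touching 180°.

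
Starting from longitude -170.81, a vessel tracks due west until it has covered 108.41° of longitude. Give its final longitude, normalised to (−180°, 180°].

+80.78°

Start at -170.81°; shift −108.41° → -279.22°.
-279.22° lies outside (−180°, 180°]; add 360° → +80.78°.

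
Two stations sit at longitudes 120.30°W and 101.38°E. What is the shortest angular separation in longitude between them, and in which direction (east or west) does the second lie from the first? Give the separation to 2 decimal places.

Raw difference: 101.38 − -120.30 = 221.68°.
Normalise into (−180°, 180°]: 221.68° − 360° = -138.32°.
Negative ⇒ the second point lies to the west; separation 138.32°.

138.32° west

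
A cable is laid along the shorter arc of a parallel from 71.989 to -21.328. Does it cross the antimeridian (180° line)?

Signed shortest Δλ = ((-21.328 − 71.989 + 180) mod 360) − 180 = -93.317°.
Going west by 93.317° from +71.989° reaches -21.328° without touching 180°.

No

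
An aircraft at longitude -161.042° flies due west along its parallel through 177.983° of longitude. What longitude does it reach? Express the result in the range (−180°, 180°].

Start at -161.042°; shift −177.983° → -339.025°.
-339.025° lies outside (−180°, 180°]; add 360° → +20.975°.

+20.975°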